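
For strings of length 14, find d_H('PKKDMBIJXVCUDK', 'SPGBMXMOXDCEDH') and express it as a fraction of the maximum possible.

Differing positions: 1, 2, 3, 4, 6, 7, 8, 10, 12, 14. Hamming distance = 10. The maximum possible Hamming distance for length-14 strings is 14, so d_H/14 = 10/14 ≈ 0.7143.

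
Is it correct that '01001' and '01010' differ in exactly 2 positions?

Differing positions: 4, 5. Hamming distance = 2, so the claim is true.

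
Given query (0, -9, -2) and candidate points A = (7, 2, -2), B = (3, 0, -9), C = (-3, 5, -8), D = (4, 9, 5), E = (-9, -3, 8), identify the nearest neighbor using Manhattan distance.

Distances: d(A) = 18, d(B) = 19, d(C) = 23, d(D) = 29, d(E) = 25. Nearest: A = (7, 2, -2) with distance 18.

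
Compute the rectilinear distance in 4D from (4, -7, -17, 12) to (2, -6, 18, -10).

Σ|x_i - y_i| = |4 - 2| + |-7 - (-6)| + |-17 - 18| + |12 - (-10)| = 2 + 1 + 35 + 22 = 60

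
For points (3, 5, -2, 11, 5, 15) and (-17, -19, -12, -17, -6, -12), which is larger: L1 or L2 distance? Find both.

L1 = |3 - (-17)| + |5 - (-19)| + |-2 - (-12)| + |11 - (-17)| + |5 - (-6)| + |15 - (-12)| = 20 + 24 + 10 + 28 + 11 + 27 = 120
L2 = √(20² + 24² + 10² + 28² + 11² + 27²) = √2710 ≈ 52.0577
L1 ≥ L2 always (equality iff movement is along one axis); L1 > L2 here.
Ratio L1/L2 = 120/√2710 ≈ 2.3051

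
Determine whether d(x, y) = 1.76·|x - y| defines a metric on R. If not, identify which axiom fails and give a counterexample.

Yes. Since |x - y| is a metric on R and 1.76 > 0, the positive scalar multiple 1.76·|x - y| is also a metric: scaling by a positive constant preserves non-negativity, identity (d=0 ⟺ |x-y|=0 ⟺ x=y), symmetry, and the triangle inequality.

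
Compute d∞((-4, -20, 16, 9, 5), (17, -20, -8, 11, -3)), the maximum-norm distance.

max(|x_i - y_i|) = max(|-4 - 17|, |-20 - (-20)|, |16 - (-8)|, |9 - 11|, |5 - (-3)|) = max(21, 0, 24, 2, 8) = 24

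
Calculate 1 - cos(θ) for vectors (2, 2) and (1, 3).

With u = (2, 2), v = (1, 3):
u·v = 2·1 + 2·3 = 2 + 6 = 8.
|u| = √(2² + 2²) = √8, |v| = √(1² + 3²) = √10, so |u||v| = √(8·10) = √80.
cos θ = (u·v)/(|u||v|) = 8/√80 ≈ 0.8944
Cosine distance = 1 - cos θ ≈ 1 - 0.8944 = 0.1056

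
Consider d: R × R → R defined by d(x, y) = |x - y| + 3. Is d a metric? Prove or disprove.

No. d fails identity of indiscernibles (specifically d(x,x) = 0): d(5, 5) = |5 - 5| + 3 = 0 + 3 = 3 ≠ 0.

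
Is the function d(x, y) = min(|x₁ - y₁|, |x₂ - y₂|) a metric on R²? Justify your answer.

No. d fails identity of indiscernibles: take x = (4, 0) and y = (4, 2). Then d(x,y) = min(|4 - 4|, |0 - 2|) = min(0, 2) = 0, yet x ≠ y.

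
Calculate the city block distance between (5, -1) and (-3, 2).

Σ|x_i - y_i| = |5 - (-3)| + |-1 - 2| = 8 + 3 = 11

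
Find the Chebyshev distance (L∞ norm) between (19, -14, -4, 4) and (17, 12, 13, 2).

max(|x_i - y_i|) = max(|19 - 17|, |-14 - 12|, |-4 - 13|, |4 - 2|) = max(2, 26, 17, 2) = 26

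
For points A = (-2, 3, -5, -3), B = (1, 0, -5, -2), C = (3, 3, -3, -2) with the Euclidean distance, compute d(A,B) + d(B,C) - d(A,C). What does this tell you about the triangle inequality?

d(A,B) = √(3² + 3² + 0² + 1²) = √19 ≈ 4.3589, d(B,C) = √(2² + 3² + 2² + 0²) = √17 ≈ 4.1231, d(A,C) = √(5² + 0² + 2² + 1²) = √30 ≈ 5.4772.
d(A,B) + d(B,C) - d(A,C) = 4.3589 + 4.1231 - 5.4772 = 8.482 - 5.4772 = 3.0048 (to 4 decimal places). This is ≥ 0, so the triangle inequality holds for these points.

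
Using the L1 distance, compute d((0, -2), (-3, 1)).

Σ|x_i - y_i| = |0 - (-3)| + |-2 - 1| = 3 + 3 = 6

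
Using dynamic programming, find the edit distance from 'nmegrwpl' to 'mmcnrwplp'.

Let D[i][j] be the edit distance between the first i characters of 'nmegrwpl' and the first j characters of 'mmcnrwplp', with D[i][0] = i, D[0][j] = j, and D[i][j] = D[i-1][j-1] if the characters match, else 1 + min(D[i-1][j], D[i][j-1], D[i-1][j-1]). Filling the table (rows: prefixes of 'nmegrwpl', columns: prefixes of 'mmcnrwplp'):
     ε  m  m  c  n  r  w  p  l  p
  ε  0  1  2  3  4  5  6  7  8  9
  n  1  1  2  3  3  4  5  6  7  8
  m  2  1  1  2  3  4  5  6  7  8
  e  3  2  2  2  3  4  5  6  7  8
  g  4  3  3  3  3  4  5  6  7  8
  r  5  4  4  4  4  3  4  5  6  7
  w  6  5  5  5  5  4  3  4  5  6
  p  7  6  6  6  6  5  4  3  4  5
  l  8  7  7  7  7  6  5  4  3  4
The bottom-right entry gives D[8][9] = 4, so no sequence of fewer than 4 edits works. Backtracking through the table gives one optimal edit sequence (4 edits):
  nmegrwpl → mmegrwpl (sub n→m @1)
  mmegrwpl → mmcgrwpl (sub e→c @3)
  mmcgrwpl → mmcnrwpl (sub g→n @4)
  mmcnrwpl → mmcnrwplp (ins p @9)
Edit distance = 4.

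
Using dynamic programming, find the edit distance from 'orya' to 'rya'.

Let D[i][j] be the edit distance between the first i characters of 'orya' and the first j characters of 'rya', with D[i][0] = i, D[0][j] = j, and D[i][j] = D[i-1][j-1] if the characters match, else 1 + min(D[i-1][j], D[i][j-1], D[i-1][j-1]). Filling the table (rows: prefixes of 'orya', columns: prefixes of 'rya'):
     ε  r  y  a
  ε  0  1  2  3
  o  1  1  2  3
  r  2  1  2  3
  y  3  2  1  2
  a  4  3  2  1
The bottom-right entry gives D[4][3] = 1, so no sequence of fewer than 1 edit works. Backtracking through the table gives one optimal edit sequence (1 edit):
  orya → rya (del o @1)
Edit distance = 1.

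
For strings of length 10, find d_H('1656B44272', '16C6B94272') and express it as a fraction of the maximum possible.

Differing positions: 3, 6. Hamming distance = 2. The maximum possible Hamming distance for length-10 strings is 10, so d_H/10 = 2/10 = 0.2.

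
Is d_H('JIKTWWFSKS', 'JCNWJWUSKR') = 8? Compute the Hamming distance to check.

Differing positions: 2, 3, 4, 5, 7, 10. Hamming distance = 6, so the claim that d_H = 8 is false.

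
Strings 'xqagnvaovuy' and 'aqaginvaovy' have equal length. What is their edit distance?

Let D[i][j] be the edit distance between the first i characters of 'xqagnvaovuy' and the first j characters of 'aqaginvaovy', with D[i][0] = i, D[0][j] = j, and D[i][j] = D[i-1][j-1] if the characters match, else 1 + min(D[i-1][j], D[i][j-1], D[i-1][j-1]). Filling the table (rows: prefixes of 'xqagnvaovuy', columns: prefixes of 'aqaginvaovy'):
     ε  a  q  a  g  i  n  v  a  o  v  y
  ε  0  1  2  3  4  5  6  7  8  9 10 11
  x  1  1  2  3  4  5  6  7  8  9 10 11
  q  2  2  1  2  3  4  5  6  7  8  9 10
  a  3  2  2  1  2  3  4  5  6  7  8  9
  g  4  3  3  2  1  2  3  4  5  6  7  8
  n  5  4  4  3  2  2  2  3  4  5  6  7
  v  6  5  5  4  3  3  3  2  3  4  5  6
  a  7  6  6  5  4  4  4  3  2  3  4  5
  o  8  7  7  6  5  5  5  4  3  2  3  4
  v  9  8  8  7  6  6  6  5  4  3  2  3
  u 10  9  9  8  7  7  7  6  5  4  3  3
  y 11 10 10  9  8  8  8  7  6  5  4  3
The bottom-right entry gives D[11][11] = 3, so no sequence of fewer than 3 edits works. Backtracking through the table gives one optimal edit sequence (3 edits):
  xqagnvaovuy → aqagnvaovuy (sub x→a @1)
  aqagnvaovuy → aqaginvaovuy (ins i @5)
  aqaginvaovuy → aqaginvaovy (del u @11)
Edit distance = 3.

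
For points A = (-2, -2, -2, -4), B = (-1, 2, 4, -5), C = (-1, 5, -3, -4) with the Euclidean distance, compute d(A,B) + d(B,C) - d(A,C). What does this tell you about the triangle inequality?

d(A,B) = √(1² + 4² + 6² + 1²) = √54 ≈ 7.3485, d(B,C) = √(0² + 3² + 7² + 1²) = √59 ≈ 7.6811, d(A,C) = √(1² + 7² + 1² + 0²) = √51 ≈ 7.1414.
d(A,B) + d(B,C) - d(A,C) = 7.3485 + 7.6811 - 7.1414 = 15.0296 - 7.1414 = 7.8882 (to 4 decimal places). This is ≥ 0, so the triangle inequality holds for these points.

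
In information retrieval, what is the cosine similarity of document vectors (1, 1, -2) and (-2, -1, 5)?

With u = (1, 1, -2), v = (-2, -1, 5):
u·v = 1·(-2) + 1·(-1) + (-2)·5 = (-2) + (-1) + (-10) = -13.
|u| = √(1² + 1² + (-2)²) = √6, |v| = √((-2)² + (-1)² + 5²) = √30, so |u||v| = √(6·30) = √180.
cos θ = (u·v)/(|u||v|) = -13/√180 ≈ -0.969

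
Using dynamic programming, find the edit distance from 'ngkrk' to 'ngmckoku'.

Let D[i][j] be the edit distance between the first i characters of 'ngkrk' and the first j characters of 'ngmckoku', with D[i][0] = i, D[0][j] = j, and D[i][j] = D[i-1][j-1] if the characters match, else 1 + min(D[i-1][j], D[i][j-1], D[i-1][j-1]). Filling the table (rows: prefixes of 'ngkrk', columns: prefixes of 'ngmckoku'):
     ε  n  g  m  c  k  o  k  u
  ε  0  1  2  3  4  5  6  7  8
  n  1  0  1  2  3  4  5  6  7
  g  2  1  0  1  2  3  4  5  6
  k  3  2  1  1  2  2  3  4  5
  r  4  3  2  2  2  3  3  4  5
  k  5  4  3  3  3  2  3  3  4
The bottom-right entry gives D[5][8] = 4, so no sequence of fewer than 4 edits works. Backtracking through the table gives one optimal edit sequence (4 edits):
  ngkrk → ngmkrk (ins m @3)
  ngmkrk → ngmckrk (ins c @4)
  ngmckrk → ngmckok (sub r→o @6)
  ngmckok → ngmckoku (ins u @8)
Edit distance = 4.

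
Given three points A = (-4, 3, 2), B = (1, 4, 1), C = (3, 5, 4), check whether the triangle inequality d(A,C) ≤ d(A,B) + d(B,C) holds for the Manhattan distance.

d(A,B) = 5 + 1 + 1 = 7, d(B,C) = 2 + 1 + 3 = 6, d(A,C) = 7 + 2 + 2 = 11.
d(A,C) = 11 ≤ 7 + 6 = 13. Triangle inequality is satisfied.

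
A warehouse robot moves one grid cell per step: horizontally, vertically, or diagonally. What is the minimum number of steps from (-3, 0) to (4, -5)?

max(|x_i - y_i|) = max(|-3 - 4|, |0 - (-5)|) = max(7, 5) = 7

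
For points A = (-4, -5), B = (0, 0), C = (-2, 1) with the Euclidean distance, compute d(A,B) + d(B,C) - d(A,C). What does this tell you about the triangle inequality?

d(A,B) = √(4² + 5²) = √41 ≈ 6.4031, d(B,C) = √(2² + 1²) = √5 ≈ 2.2361, d(A,C) = √(2² + 6²) = √40 ≈ 6.3246.
d(A,B) + d(B,C) - d(A,C) = 6.4031 + 2.2361 - 6.3246 = 8.6392 - 6.3246 = 2.3146 (to 4 decimal places). This is ≥ 0, so the triangle inequality holds for these points.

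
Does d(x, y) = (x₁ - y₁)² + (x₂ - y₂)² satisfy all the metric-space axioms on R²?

No. The squared Euclidean distance fails the triangle inequality. Counterexample: x = (0, 0), y = (3, 2), z = (6, 4). d(x,z) = 6² + 4² = 52, but d(x,y) + d(y,z) = (3² + 2²) + (3² + 2²) = 13 + 13 = 26. Since 52 > 26, the triangle inequality is violated. (Note: √d, the ordinary Euclidean distance, IS a metric.)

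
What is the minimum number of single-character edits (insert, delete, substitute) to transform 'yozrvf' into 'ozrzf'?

Let D[i][j] be the edit distance between the first i characters of 'yozrvf' and the first j characters of 'ozrzf', with D[i][0] = i, D[0][j] = j, and D[i][j] = D[i-1][j-1] if the characters match, else 1 + min(D[i-1][j], D[i][j-1], D[i-1][j-1]). Filling the table (rows: prefixes of 'yozrvf', columns: prefixes of 'ozrzf'):
     ε  o  z  r  z  f
  ε  0  1  2  3  4  5
  y  1  1  2  3  4  5
  o  2  1  2  3  4  5
  z  3  2  1  2  3  4
  r  4  3  2  1  2  3
  v  5  4  3  2  2  3
  f  6  5  4  3  3  2
The bottom-right entry gives D[6][5] = 2, so no sequence of fewer than 2 edits works. Backtracking through the table gives one optimal edit sequence (2 edits):
  yozrvf → ozrvf (del y @1)
  ozrvf → ozrzf (sub v→z @4)
Edit distance = 2.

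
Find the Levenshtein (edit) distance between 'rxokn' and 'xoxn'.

Let D[i][j] be the edit distance between the first i characters of 'rxokn' and the first j characters of 'xoxn', with D[i][0] = i, D[0][j] = j, and D[i][j] = D[i-1][j-1] if the characters match, else 1 + min(D[i-1][j], D[i][j-1], D[i-1][j-1]). Filling the table (rows: prefixes of 'rxokn', columns: prefixes of 'xoxn'):
     ε  x  o  x  n
  ε  0  1  2  3  4
  r  1  1  2  3  4
  x  2  1  2  2  3
  o  3  2  1  2  3
  k  4  3  2  2  3
  n  5  4  3  3  2
The bottom-right entry gives D[5][4] = 2, so no sequence of fewer than 2 edits works. Backtracking through the table gives one optimal edit sequence (2 edits):
  rxokn → xokn (del r @1)
  xokn → xoxn (sub k→x @3)
Edit distance = 2.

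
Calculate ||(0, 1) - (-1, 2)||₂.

√(Σ(x_i - y_i)²) = √((0 - (-1))² + (1 - 2)²)
= √(1² + (-1)²) = √(1 + 1) = √2 ≈ 1.4142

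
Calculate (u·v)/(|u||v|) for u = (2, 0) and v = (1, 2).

With u = (2, 0), v = (1, 2):
u·v = 2·1 + 0·2 = 2 + 0 = 2.
|u| = √(2² + 0²) = √4, |v| = √(1² + 2²) = √5, so |u||v| = √(4·5) = √20.
cos θ = (u·v)/(|u||v|) = 2/√20 ≈ 0.4472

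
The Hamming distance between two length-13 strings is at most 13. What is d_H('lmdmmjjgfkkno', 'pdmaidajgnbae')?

Differing positions: 1, 2, 3, 4, 5, 6, 7, 8, 9, 10, 11, 12, 13. Hamming distance = 13. The maximum possible Hamming distance for length-13 strings is 13, so d_H/13 = 13/13 = 1.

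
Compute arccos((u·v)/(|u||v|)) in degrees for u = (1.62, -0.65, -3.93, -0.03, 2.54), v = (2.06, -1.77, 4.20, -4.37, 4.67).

With u = (1.62, -0.65, -3.93, -0.03, 2.54), v = (2.06, -1.77, 4.20, -4.37, 4.67):
u·v = 1.62·2.06 + (-0.65)·(-1.77) + (-3.93)·4.2 + (-0.03)·(-4.37) + 2.54·4.67 = 3.3372 + 1.1505 + (-16.506) + 0.1311 + 11.8618 = -0.0254.
|u| = √(1.62² + (-0.65)² + (-3.93)² + (-0.03)² + 2.54²) = √(2.6244 + 0.4225 + 15.4449 + 0.0009 + 6.4516) = √24.9443, |v| = √(2.06² + (-1.77)² + 4.2² + (-4.37)² + 4.67²) = √(4.2436 + 3.1329 + 17.64 + 19.0969 + 21.8089) = √65.9223.
cos θ = (u·v)/(|u||v|) = -0.0254/(√24.9443·√65.9223) ≈ -0.000626
θ = arccos(-0.000626) ≈ 90.04°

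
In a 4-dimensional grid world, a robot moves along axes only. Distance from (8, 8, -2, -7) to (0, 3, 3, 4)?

Σ|x_i - y_i| = |8 - 0| + |8 - 3| + |-2 - 3| + |-7 - 4| = 8 + 5 + 5 + 11 = 29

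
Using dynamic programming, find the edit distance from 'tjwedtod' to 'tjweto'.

Let D[i][j] be the edit distance between the first i characters of 'tjwedtod' and the first j characters of 'tjweto', with D[i][0] = i, D[0][j] = j, and D[i][j] = D[i-1][j-1] if the characters match, else 1 + min(D[i-1][j], D[i][j-1], D[i-1][j-1]). Filling the table (rows: prefixes of 'tjwedtod', columns: prefixes of 'tjweto'):
     ε  t  j  w  e  t  o
  ε  0  1  2  3  4  5  6
  t  1  0  1  2  3  4  5
  j  2  1  0  1  2  3  4
  w  3  2  1  0  1  2  3
  e  4  3  2  1  0  1  2
  d  5  4  3  2  1  1  2
  t  6  5  4  3  2  1  2
  o  7  6  5  4  3  2  1
  d  8  7  6  5  4  3  2
The bottom-right entry gives D[8][6] = 2, so no sequence of fewer than 2 edits works. Backtracking through the table gives one optimal edit sequence (2 edits):
  tjwedtod → tjwetod (del d @5)
  tjwetod → tjweto (del d @7)
Edit distance = 2.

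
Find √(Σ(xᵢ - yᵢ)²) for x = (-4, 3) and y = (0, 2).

√(Σ(x_i - y_i)²) = √((-4 - 0)² + (3 - 2)²)
= √((-4)² + 1²) = √(16 + 1) = √17 ≈ 4.1231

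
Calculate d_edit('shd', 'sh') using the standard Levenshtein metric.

Let D[i][j] be the edit distance between the first i characters of 'shd' and the first j characters of 'sh', with D[i][0] = i, D[0][j] = j, and D[i][j] = D[i-1][j-1] if the characters match, else 1 + min(D[i-1][j], D[i][j-1], D[i-1][j-1]). Filling the table (rows: prefixes of 'shd', columns: prefixes of 'sh'):
     ε  s  h
  ε  0  1  2
  s  1  0  1
  h  2  1  0
  d  3  2  1
The bottom-right entry gives D[3][2] = 1, so no sequence of fewer than 1 edit works. Backtracking through the table gives one optimal edit sequence (1 edit):
  shd → sh (del d @3)
Edit distance = 1.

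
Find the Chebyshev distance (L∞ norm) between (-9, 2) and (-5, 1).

max(|x_i - y_i|) = max(|-9 - (-5)|, |2 - 1|) = max(4, 1) = 4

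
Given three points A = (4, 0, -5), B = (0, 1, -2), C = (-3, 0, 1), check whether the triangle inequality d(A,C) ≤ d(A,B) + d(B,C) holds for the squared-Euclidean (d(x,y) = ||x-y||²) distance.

d(A,B) = 4² + 1² + 3² = 26, d(B,C) = 3² + 1² + 3² = 19, d(A,C) = 7² + 0² + 6² = 85.
d(A,C) = 85 > 26 + 19 = 45. Triangle inequality is VIOLATED. (Squared-Euclidean is not a metric — this is a counterexample.)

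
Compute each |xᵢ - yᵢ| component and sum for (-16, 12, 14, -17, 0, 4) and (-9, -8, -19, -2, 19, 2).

Σ|x_i - y_i| = |-16 - (-9)| + |12 - (-8)| + |14 - (-19)| + |-17 - (-2)| + |0 - 19| + |4 - 2| = 7 + 20 + 33 + 15 + 19 + 2 = 96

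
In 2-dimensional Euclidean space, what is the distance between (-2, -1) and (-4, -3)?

√(Σ(x_i - y_i)²) = √((-2 - (-4))² + (-1 - (-3))²)
= √(2² + 2²) = √(4 + 4) = √8 ≈ 2.8284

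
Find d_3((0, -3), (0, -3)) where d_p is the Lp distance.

(Σ|x_i - y_i|^3)^(1/3) = (|0 - 0|^3 + |-3 - (-3)|^3)^(1/3)
= (0^3 + 0^3)^(1/3) = (0 + 0)^(1/3) = (0)^(1/3) = 0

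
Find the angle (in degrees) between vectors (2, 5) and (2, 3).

With u = (2, 5), v = (2, 3):
u·v = 2·2 + 5·3 = 4 + 15 = 19.
|u| = √(2² + 5²) = √29, |v| = √(2² + 3²) = √13, so |u||v| = √(29·13) = √377.
cos θ = (u·v)/(|u||v|) = 19/√377 ≈ 0.97855
θ = arccos(0.97855) ≈ 11.89°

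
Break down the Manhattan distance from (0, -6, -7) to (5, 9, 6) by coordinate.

Σ|x_i - y_i| = |0 - 5| + |-6 - 9| + |-7 - 6| = 5 + 15 + 13 = 33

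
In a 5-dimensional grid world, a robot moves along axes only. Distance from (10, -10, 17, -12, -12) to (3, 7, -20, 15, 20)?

Σ|x_i - y_i| = |10 - 3| + |-10 - 7| + |17 - (-20)| + |-12 - 15| + |-12 - 20| = 7 + 17 + 37 + 27 + 32 = 120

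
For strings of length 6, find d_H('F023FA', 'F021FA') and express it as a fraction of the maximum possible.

Differing positions: 4. Hamming distance = 1. The maximum possible Hamming distance for length-6 strings is 6, so d_H/6 = 1/6 ≈ 0.1667.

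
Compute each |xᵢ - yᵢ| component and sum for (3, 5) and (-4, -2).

Σ|x_i - y_i| = |3 - (-4)| + |5 - (-2)| = 7 + 7 = 14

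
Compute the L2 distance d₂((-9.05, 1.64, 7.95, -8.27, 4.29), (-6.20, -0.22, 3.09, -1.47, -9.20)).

√(Σ(x_i - y_i)²) = √((-9.05 - (-6.2))² + (1.64 - (-0.22))² + (7.95 - 3.09)² + (-8.27 - (-1.47))² + (4.29 - (-9.2))²)
= √((-2.85)² + 1.86² + 4.86² + (-6.8)² + 13.49²) = √(8.1225 + 3.4596 + 23.6196 + 46.24 + 181.9801) = √263.4218 ≈ 16.2303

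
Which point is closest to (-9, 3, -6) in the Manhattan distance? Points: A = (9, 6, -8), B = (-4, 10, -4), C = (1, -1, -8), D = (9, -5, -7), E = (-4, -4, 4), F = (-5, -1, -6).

Distances: d(A) = 23, d(B) = 14, d(C) = 16, d(D) = 27, d(E) = 22, d(F) = 8. Nearest: F = (-5, -1, -6) with distance 8.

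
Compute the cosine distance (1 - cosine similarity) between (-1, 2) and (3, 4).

With u = (-1, 2), v = (3, 4):
u·v = (-1)·3 + 2·4 = (-3) + 8 = 5.
|u| = √((-1)² + 2²) = √5, |v| = √(3² + 4²) = √25, so |u||v| = √(5·25) = √125.
cos θ = (u·v)/(|u||v|) = 5/√125 ≈ 0.4472
Cosine distance = 1 - cos θ ≈ 1 - 0.4472 = 0.5528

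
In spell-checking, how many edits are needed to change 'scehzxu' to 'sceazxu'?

Let D[i][j] be the edit distance between the first i characters of 'scehzxu' and the first j characters of 'sceazxu', with D[i][0] = i, D[0][j] = j, and D[i][j] = D[i-1][j-1] if the characters match, else 1 + min(D[i-1][j], D[i][j-1], D[i-1][j-1]). Filling the table (rows: prefixes of 'scehzxu', columns: prefixes of 'sceazxu'):
     ε  s  c  e  a  z  x  u
  ε  0  1  2  3  4  5  6  7
  s  1  0  1  2  3  4  5  6
  c  2  1  0  1  2  3  4  5
  e  3  2  1  0  1  2  3  4
  h  4  3  2  1  1  2  3  4
  z  5  4  3  2  2  1  2  3
  x  6  5  4  3  3  2  1  2
  u  7  6  5  4  4  3  2  1
The bottom-right entry gives D[7][7] = 1, so no sequence of fewer than 1 edit works. Backtracking through the table gives one optimal edit sequence (1 edit):
  scehzxu → sceazxu (sub h→a @4)
Edit distance = 1.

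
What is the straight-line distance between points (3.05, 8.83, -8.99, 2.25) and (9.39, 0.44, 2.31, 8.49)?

√(Σ(x_i - y_i)²) = √((3.05 - 9.39)² + (8.83 - 0.44)² + (-8.99 - 2.31)² + (2.25 - 8.49)²)
= √((-6.34)² + 8.39² + (-11.3)² + (-6.24)²) = √(40.1956 + 70.3921 + 127.69 + 38.9376) = √277.2153 ≈ 16.6498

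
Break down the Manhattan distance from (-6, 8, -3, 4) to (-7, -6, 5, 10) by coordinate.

Σ|x_i - y_i| = |-6 - (-7)| + |8 - (-6)| + |-3 - 5| + |4 - 10| = 1 + 14 + 8 + 6 = 29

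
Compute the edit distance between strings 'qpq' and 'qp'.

Let D[i][j] be the edit distance between the first i characters of 'qpq' and the first j characters of 'qp', with D[i][0] = i, D[0][j] = j, and D[i][j] = D[i-1][j-1] if the characters match, else 1 + min(D[i-1][j], D[i][j-1], D[i-1][j-1]). Filling the table (rows: prefixes of 'qpq', columns: prefixes of 'qp'):
     ε  q  p
  ε  0  1  2
  q  1  0  1
  p  2  1  0
  q  3  2  1
The bottom-right entry gives D[3][2] = 1, so no sequence of fewer than 1 edit works. Backtracking through the table gives one optimal edit sequence (1 edit):
  qpq → qp (del q @3)
Edit distance = 1.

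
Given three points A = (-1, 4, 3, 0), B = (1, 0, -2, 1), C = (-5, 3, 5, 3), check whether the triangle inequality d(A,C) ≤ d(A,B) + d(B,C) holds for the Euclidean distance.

d(A,B) = √(2² + 4² + 5² + 1²) = √46 ≈ 6.7823, d(B,C) = √(6² + 3² + 7² + 2²) = √98 ≈ 9.8995, d(A,C) = √(4² + 1² + 2² + 3²) = √30 ≈ 5.4772.
d(A,C) ≈ 5.4772 ≤ 6.7823 + 9.8995 = 16.6818. Triangle inequality is satisfied.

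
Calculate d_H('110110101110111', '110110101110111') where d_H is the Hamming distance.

Differing positions: none. Hamming distance = 0.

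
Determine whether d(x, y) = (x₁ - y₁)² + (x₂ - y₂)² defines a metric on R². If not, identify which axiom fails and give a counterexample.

No. The squared Euclidean distance fails the triangle inequality. Counterexample: x = (0, 0), y = (3, 1), z = (6, 2). d(x,z) = 6² + 2² = 40, but d(x,y) + d(y,z) = (3² + 1²) + (3² + 1²) = 10 + 10 = 20. Since 40 > 20, the triangle inequality is violated. (Note: √d, the ordinary Euclidean distance, IS a metric.)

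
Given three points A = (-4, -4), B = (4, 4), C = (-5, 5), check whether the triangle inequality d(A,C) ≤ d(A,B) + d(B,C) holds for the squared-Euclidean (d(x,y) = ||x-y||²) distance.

d(A,B) = 8² + 8² = 128, d(B,C) = 9² + 1² = 82, d(A,C) = 1² + 9² = 82.
d(A,C) = 82 ≤ 128 + 82 = 210. Triangle inequality is satisfied.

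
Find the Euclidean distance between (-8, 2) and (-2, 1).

√(Σ(x_i - y_i)²) = √((-8 - (-2))² + (2 - 1)²)
= √((-6)² + 1²) = √(36 + 1) = √37 ≈ 6.0828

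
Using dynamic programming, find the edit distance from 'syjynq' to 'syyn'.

Let D[i][j] be the edit distance between the first i characters of 'syjynq' and the first j characters of 'syyn', with D[i][0] = i, D[0][j] = j, and D[i][j] = D[i-1][j-1] if the characters match, else 1 + min(D[i-1][j], D[i][j-1], D[i-1][j-1]). Filling the table (rows: prefixes of 'syjynq', columns: prefixes of 'syyn'):
     ε  s  y  y  n
  ε  0  1  2  3  4
  s  1  0  1  2  3
  y  2  1  0  1  2
  j  3  2  1  1  2
  y  4  3  2  1  2
  n  5  4  3  2  1
  q  6  5  4  3  2
The bottom-right entry gives D[6][4] = 2, so no sequence of fewer than 2 edits works. Backtracking through the table gives one optimal edit sequence (2 edits):
  syjynq → syynq (del j @3)
  syynq → syyn (del q @5)
Edit distance = 2.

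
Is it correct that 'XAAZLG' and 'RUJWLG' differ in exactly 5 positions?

Differing positions: 1, 2, 3, 4. Hamming distance = 4, so the claim that d_H = 5 is false.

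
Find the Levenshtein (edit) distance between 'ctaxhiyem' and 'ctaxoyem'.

Let D[i][j] be the edit distance between the first i characters of 'ctaxhiyem' and the first j characters of 'ctaxoyem', with D[i][0] = i, D[0][j] = j, and D[i][j] = D[i-1][j-1] if the characters match, else 1 + min(D[i-1][j], D[i][j-1], D[i-1][j-1]). Filling the table (rows: prefixes of 'ctaxhiyem', columns: prefixes of 'ctaxoyem'):
     ε  c  t  a  x  o  y  e  m
  ε  0  1  2  3  4  5  6  7  8
  c  1  0  1  2  3  4  5  6  7
  t  2  1  0  1  2  3  4  5  6
  a  3  2  1  0  1  2  3  4  5
  x  4  3  2  1  0  1  2  3  4
  h  5  4  3  2  1  1  2  3  4
  i  6  5  4  3  2  2  2  3  4
  y  7  6  5  4  3  3  2  3  4
  e  8  7  6  5  4  4  3  2  3
  m  9  8  7  6  5  5  4  3  2
The bottom-right entry gives D[9][8] = 2, so no sequence of fewer than 2 edits works. Backtracking through the table gives one optimal edit sequence (2 edits):
  ctaxhiyem → ctaxiyem (del h @5)
  ctaxiyem → ctaxoyem (sub i→o @5)
Edit distance = 2.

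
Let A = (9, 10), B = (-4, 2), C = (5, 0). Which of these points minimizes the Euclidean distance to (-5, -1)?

Distances: d(A) ≈ 17.8045, d(B) ≈ 3.1623, d(C) ≈ 10.0499. Nearest: B = (-4, 2) with distance 3.1623.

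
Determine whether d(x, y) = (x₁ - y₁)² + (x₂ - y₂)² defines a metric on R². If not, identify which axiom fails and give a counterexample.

No. The squared Euclidean distance fails the triangle inequality. Counterexample: x = (0, 0), y = (4, 5), z = (8, 10). d(x,z) = 8² + 10² = 164, but d(x,y) + d(y,z) = (4² + 5²) + (4² + 5²) = 41 + 41 = 82. Since 164 > 82, the triangle inequality is violated. (Note: √d, the ordinary Euclidean distance, IS a metric.)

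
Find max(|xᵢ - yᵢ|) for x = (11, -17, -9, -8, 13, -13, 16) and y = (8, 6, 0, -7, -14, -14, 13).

max(|x_i - y_i|) = max(|11 - 8|, |-17 - 6|, |-9 - 0|, |-8 - (-7)|, |13 - (-14)|, |-13 - (-14)|, |16 - 13|) = max(3, 23, 9, 1, 27, 1, 3) = 27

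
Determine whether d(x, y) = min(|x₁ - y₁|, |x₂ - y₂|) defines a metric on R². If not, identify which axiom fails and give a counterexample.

No. d fails identity of indiscernibles: take x = (4, 0) and y = (4, 4). Then d(x,y) = min(|4 - 4|, |0 - 4|) = min(0, 4) = 0, yet x ≠ y.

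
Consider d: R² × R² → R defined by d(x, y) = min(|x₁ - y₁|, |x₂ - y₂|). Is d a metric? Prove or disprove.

No. d fails identity of indiscernibles: take x = (4, 0) and y = (4, 5). Then d(x,y) = min(|4 - 4|, |0 - 5|) = min(0, 5) = 0, yet x ≠ y.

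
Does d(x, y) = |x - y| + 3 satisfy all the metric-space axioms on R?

No. d fails identity of indiscernibles (specifically d(x,x) = 0): d(1, 1) = |1 - 1| + 3 = 0 + 3 = 3 ≠ 0.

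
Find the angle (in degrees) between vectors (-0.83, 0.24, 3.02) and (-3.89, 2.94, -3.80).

With u = (-0.83, 0.24, 3.02), v = (-3.89, 2.94, -3.80):
u·v = (-0.83)·(-3.89) + 0.24·2.94 + 3.02·(-3.8) = 3.2287 + 0.7056 + (-11.476) = -7.5417.
|u| = √((-0.83)² + 0.24² + 3.02²) = √(0.6889 + 0.0576 + 9.1204) = √9.8669, |v| = √((-3.89)² + 2.94² + (-3.8)²) = √(15.1321 + 8.6436 + 14.44) = √38.2157.
cos θ = (u·v)/(|u||v|) = -7.5417/(√9.8669·√38.2157) ≈ -0.388381
θ = arccos(-0.388381) ≈ 112.85°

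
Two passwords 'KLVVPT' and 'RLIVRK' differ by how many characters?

Differing positions: 1, 3, 5, 6. Hamming distance = 4.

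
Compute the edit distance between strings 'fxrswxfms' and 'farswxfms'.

Let D[i][j] be the edit distance between the first i characters of 'fxrswxfms' and the first j characters of 'farswxfms', with D[i][0] = i, D[0][j] = j, and D[i][j] = D[i-1][j-1] if the characters match, else 1 + min(D[i-1][j], D[i][j-1], D[i-1][j-1]). Filling the table (rows: prefixes of 'fxrswxfms', columns: prefixes of 'farswxfms'):
     ε  f  a  r  s  w  x  f  m  s
  ε  0  1  2  3  4  5  6  7  8  9
  f  1  0  1  2  3  4  5  6  7  8
  x  2  1  1  2  3  4  4  5  6  7
  r  3  2  2  1  2  3  4  5  6  7
  s  4  3  3  2  1  2  3  4  5  6
  w  5  4  4  3  2  1  2  3  4  5
  x  6  5  5  4  3  2  1  2  3  4
  f  7  6  6  5  4  3  2  1  2  3
  m  8  7  7  6  5  4  3  2  1  2
  s  9  8  8  7  6  5  4  3  2  1
The bottom-right entry gives D[9][9] = 1, so no sequence of fewer than 1 edit works. Backtracking through the table gives one optimal edit sequence (1 edit):
  fxrswxfms → farswxfms (sub x→a @2)
Edit distance = 1.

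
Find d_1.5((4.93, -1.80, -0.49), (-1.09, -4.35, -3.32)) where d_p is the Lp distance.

(Σ|x_i - y_i|^1.5)^(1/1.5) = (|4.93 - (-1.09)|^1.5 + |-1.8 - (-4.35)|^1.5 + |-0.49 - (-3.32)|^1.5)^(1/1.5)
= (6.02^1.5 + 2.55^1.5 + 2.83^1.5)^(1/1.5) ≈ (14.7705 + 4.072 + 4.7608)^(1/1.5) = (23.6033)^(1/1.5) ≈ 8.2284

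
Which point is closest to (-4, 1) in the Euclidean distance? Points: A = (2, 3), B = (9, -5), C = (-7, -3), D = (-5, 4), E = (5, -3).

Distances: d(A) ≈ 6.3246, d(B) ≈ 14.3178, d(C) = 5, d(D) ≈ 3.1623, d(E) ≈ 9.8489. Nearest: D = (-5, 4) with distance 3.1623.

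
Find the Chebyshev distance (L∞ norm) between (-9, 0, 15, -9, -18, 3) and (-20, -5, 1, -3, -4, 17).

max(|x_i - y_i|) = max(|-9 - (-20)|, |0 - (-5)|, |15 - 1|, |-9 - (-3)|, |-18 - (-4)|, |3 - 17|) = max(11, 5, 14, 6, 14, 14) = 14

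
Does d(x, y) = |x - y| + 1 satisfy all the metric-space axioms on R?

No. d fails identity of indiscernibles (specifically d(x,x) = 0): d(7, 7) = |7 - 7| + 1 = 0 + 1 = 1 ≠ 0.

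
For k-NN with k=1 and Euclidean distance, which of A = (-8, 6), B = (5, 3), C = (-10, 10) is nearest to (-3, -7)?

Distances: d(A) ≈ 13.9284, d(B) ≈ 12.8062, d(C) ≈ 18.3848. Nearest: B = (5, 3) with distance 12.8062.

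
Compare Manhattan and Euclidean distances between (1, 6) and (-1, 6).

L1 = |1 - (-1)| + |6 - 6| = 2 + 0 = 2
L2 = √(2² + 0²) = √4 = 2
L1 ≥ L2 always (equality iff movement is along one axis); L1 = L2 here (movement is along a single axis).
Ratio L1/L2 = 2/2 = 1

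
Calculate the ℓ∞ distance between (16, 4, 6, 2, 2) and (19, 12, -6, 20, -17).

max(|x_i - y_i|) = max(|16 - 19|, |4 - 12|, |6 - (-6)|, |2 - 20|, |2 - (-17)|) = max(3, 8, 12, 18, 19) = 19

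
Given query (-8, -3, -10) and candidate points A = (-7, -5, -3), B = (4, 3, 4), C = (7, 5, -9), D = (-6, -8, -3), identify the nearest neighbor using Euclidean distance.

Distances: d(A) ≈ 7.3485, d(B) ≈ 19.3907, d(C) ≈ 17.0294, d(D) ≈ 8.8318. Nearest: A = (-7, -5, -3) with distance 7.3485.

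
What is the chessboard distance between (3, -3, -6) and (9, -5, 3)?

max(|x_i - y_i|) = max(|3 - 9|, |-3 - (-5)|, |-6 - 3|) = max(6, 2, 9) = 9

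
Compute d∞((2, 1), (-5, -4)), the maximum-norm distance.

max(|x_i - y_i|) = max(|2 - (-5)|, |1 - (-4)|) = max(7, 5) = 7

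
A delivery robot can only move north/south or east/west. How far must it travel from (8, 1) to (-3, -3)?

Σ|x_i - y_i| = |8 - (-3)| + |1 - (-3)| = 11 + 4 = 15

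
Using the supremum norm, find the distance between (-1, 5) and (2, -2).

max(|x_i - y_i|) = max(|-1 - 2|, |5 - (-2)|) = max(3, 7) = 7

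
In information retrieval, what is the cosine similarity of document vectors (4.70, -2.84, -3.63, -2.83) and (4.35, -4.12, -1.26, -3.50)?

With u = (4.70, -2.84, -3.63, -2.83), v = (4.35, -4.12, -1.26, -3.50):
u·v = 4.7·4.35 + (-2.84)·(-4.12) + (-3.63)·(-1.26) + (-2.83)·(-3.5) = 20.445 + 11.7008 + 4.5738 + 9.905 = 46.6246.
|u| = √(4.7² + (-2.84)² + (-3.63)² + (-2.83)²) = √(22.09 + 8.0656 + 13.1769 + 8.0089) = √51.3414, |v| = √(4.35² + (-4.12)² + (-1.26)² + (-3.5)²) = √(18.9225 + 16.9744 + 1.5876 + 12.25) = √49.7345.
cos θ = (u·v)/(|u||v|) = 46.6246/(√51.3414·√49.7345) ≈ 0.9227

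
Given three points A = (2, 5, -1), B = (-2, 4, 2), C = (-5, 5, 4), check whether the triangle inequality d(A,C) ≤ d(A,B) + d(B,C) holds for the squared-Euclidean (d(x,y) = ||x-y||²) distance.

d(A,B) = 4² + 1² + 3² = 26, d(B,C) = 3² + 1² + 2² = 14, d(A,C) = 7² + 0² + 5² = 74.
d(A,C) = 74 > 26 + 14 = 40. Triangle inequality is VIOLATED. (Squared-Euclidean is not a metric — this is a counterexample.)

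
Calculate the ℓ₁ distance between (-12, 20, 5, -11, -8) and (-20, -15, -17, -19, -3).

Σ|x_i - y_i| = |-12 - (-20)| + |20 - (-15)| + |5 - (-17)| + |-11 - (-19)| + |-8 - (-3)| = 8 + 35 + 22 + 8 + 5 = 78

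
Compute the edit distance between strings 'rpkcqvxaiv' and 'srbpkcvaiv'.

Let D[i][j] be the edit distance between the first i characters of 'rpkcqvxaiv' and the first j characters of 'srbpkcvaiv', with D[i][0] = i, D[0][j] = j, and D[i][j] = D[i-1][j-1] if the characters match, else 1 + min(D[i-1][j], D[i][j-1], D[i-1][j-1]). Filling the table (rows: prefixes of 'rpkcqvxaiv', columns: prefixes of 'srbpkcvaiv'):
     ε  s  r  b  p  k  c  v  a  i  v
  ε  0  1  2  3  4  5  6  7  8  9 10
  r  1  1  1  2  3  4  5  6  7  8  9
  p  2  2  2  2  2  3  4  5  6  7  8
  k  3  3  3  3  3  2  3  4  5  6  7
  c  4  4  4  4  4  3  2  3  4  5  6
  q  5  5  5  5  5  4  3  3  4  5  6
  v  6  6  6  6  6  5  4  3  4  5  5
  x  7  7  7  7  7  6  5  4  4  5  6
  a  8  8  8  8  8  7  6  5  4  5  6
  i  9  9  9  9  9  8  7  6  5  4  5
  v 10 10 10 10 10  9  8  7  6  5  4
The bottom-right entry gives D[10][10] = 4, so no sequence of fewer than 4 edits works. Backtracking through the table gives one optimal edit sequence (4 edits):
  rpkcqvxaiv → srpkcqvxaiv (ins s @1)
  srpkcqvxaiv → srbpkcqvxaiv (ins b @3)
  srbpkcqvxaiv → srbpkcvxaiv (del q @7)
  srbpkcvxaiv → srbpkcvaiv (del x @8)
Edit distance = 4.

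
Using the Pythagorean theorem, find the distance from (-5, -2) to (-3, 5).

√(Σ(x_i - y_i)²) = √((-5 - (-3))² + (-2 - 5)²)
= √((-2)² + (-7)²) = √(4 + 49) = √53 ≈ 7.2801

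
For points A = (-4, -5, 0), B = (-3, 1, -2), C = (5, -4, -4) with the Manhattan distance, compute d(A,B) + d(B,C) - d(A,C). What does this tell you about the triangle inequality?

d(A,B) = 1 + 6 + 2 = 9, d(B,C) = 8 + 5 + 2 = 15, d(A,C) = 9 + 1 + 4 = 14.
d(A,B) + d(B,C) - d(A,C) = 9 + 15 - 14 = 24 - 14 = 10. This is ≥ 0, so the triangle inequality holds for these points.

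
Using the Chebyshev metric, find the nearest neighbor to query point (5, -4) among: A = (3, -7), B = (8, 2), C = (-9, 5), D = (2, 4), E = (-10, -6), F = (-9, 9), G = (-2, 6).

Distances: d(A) = 3, d(B) = 6, d(C) = 14, d(D) = 8, d(E) = 15, d(F) = 14, d(G) = 10. Nearest: A = (3, -7) with distance 3.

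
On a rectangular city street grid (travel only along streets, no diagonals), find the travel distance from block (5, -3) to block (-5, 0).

Σ|x_i - y_i| = |5 - (-5)| + |-3 - 0| = 10 + 3 = 13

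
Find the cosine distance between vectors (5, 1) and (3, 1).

With u = (5, 1), v = (3, 1):
u·v = 5·3 + 1·1 = 15 + 1 = 16.
|u| = √(5² + 1²) = √26, |v| = √(3² + 1²) = √10, so |u||v| = √(26·10) = √260.
cos θ = (u·v)/(|u||v|) = 16/√260 ≈ 0.9923
Cosine distance = 1 - cos θ ≈ 1 - 0.9923 = 0.0077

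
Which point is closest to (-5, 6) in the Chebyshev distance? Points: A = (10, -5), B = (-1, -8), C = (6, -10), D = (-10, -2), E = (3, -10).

Distances: d(A) = 15, d(B) = 14, d(C) = 16, d(D) = 8, d(E) = 16. Nearest: D = (-10, -2) with distance 8.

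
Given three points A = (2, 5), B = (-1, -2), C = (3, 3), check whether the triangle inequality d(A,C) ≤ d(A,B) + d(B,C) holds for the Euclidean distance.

d(A,B) = √(3² + 7²) = √58 ≈ 7.6158, d(B,C) = √(4² + 5²) = √41 ≈ 6.4031, d(A,C) = √(1² + 2²) = √5 ≈ 2.2361.
d(A,C) ≈ 2.2361 ≤ 7.6158 + 6.4031 = 14.0189. Triangle inequality is satisfied.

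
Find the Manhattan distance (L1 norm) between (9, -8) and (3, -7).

Σ|x_i - y_i| = |9 - 3| + |-8 - (-7)| = 6 + 1 = 7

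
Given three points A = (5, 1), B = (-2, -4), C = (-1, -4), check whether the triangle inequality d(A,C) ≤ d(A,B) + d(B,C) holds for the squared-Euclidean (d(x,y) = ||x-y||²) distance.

d(A,B) = 7² + 5² = 74, d(B,C) = 1² + 0² = 1, d(A,C) = 6² + 5² = 61.
d(A,C) = 61 ≤ 74 + 1 = 75. Triangle inequality is satisfied.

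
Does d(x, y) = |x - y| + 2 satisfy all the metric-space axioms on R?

No. d fails identity of indiscernibles (specifically d(x,x) = 0): d(-3, -3) = |-3 - (-3)| + 2 = 0 + 2 = 2 ≠ 0.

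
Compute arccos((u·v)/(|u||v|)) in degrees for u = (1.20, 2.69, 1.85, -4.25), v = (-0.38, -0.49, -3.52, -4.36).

With u = (1.20, 2.69, 1.85, -4.25), v = (-0.38, -0.49, -3.52, -4.36):
u·v = 1.2·(-0.38) + 2.69·(-0.49) + 1.85·(-3.52) + (-4.25)·(-4.36) = (-0.456) + (-1.3181) + (-6.512) + 18.53 = 10.2439.
|u| = √(1.2² + 2.69² + 1.85² + (-4.25)²) = √(1.44 + 7.2361 + 3.4225 + 18.0625) = √30.1611, |v| = √((-0.38)² + (-0.49)² + (-3.52)² + (-4.36)²) = √(0.1444 + 0.2401 + 12.3904 + 19.0096) = √31.7845.
cos θ = (u·v)/(|u||v|) = 10.2439/(√30.1611·√31.7845) ≈ 0.330852
θ = arccos(0.330852) ≈ 70.68°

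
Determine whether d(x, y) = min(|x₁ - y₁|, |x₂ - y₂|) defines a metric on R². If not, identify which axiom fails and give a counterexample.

No. d fails identity of indiscernibles: take x = (5, 0) and y = (5, 7). Then d(x,y) = min(|5 - 5|, |0 - 7|) = min(0, 7) = 0, yet x ≠ y.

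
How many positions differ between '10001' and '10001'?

Differing positions: none. Hamming distance = 0.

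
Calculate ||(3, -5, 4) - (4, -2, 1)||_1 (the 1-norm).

Σ|x_i - y_i| = |3 - 4| + |-5 - (-2)| + |4 - 1| = 1 + 3 + 3 = 7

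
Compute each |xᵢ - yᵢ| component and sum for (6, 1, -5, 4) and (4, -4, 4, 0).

Σ|x_i - y_i| = |6 - 4| + |1 - (-4)| + |-5 - 4| + |4 - 0| = 2 + 5 + 9 + 4 = 20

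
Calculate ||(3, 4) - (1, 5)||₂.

√(Σ(x_i - y_i)²) = √((3 - 1)² + (4 - 5)²)
= √(2² + (-1)²) = √(4 + 1) = √5 ≈ 2.2361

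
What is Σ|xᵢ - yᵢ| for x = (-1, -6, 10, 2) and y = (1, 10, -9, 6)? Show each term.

Σ|x_i - y_i| = |-1 - 1| + |-6 - 10| + |10 - (-9)| + |2 - 6| = 2 + 16 + 19 + 4 = 41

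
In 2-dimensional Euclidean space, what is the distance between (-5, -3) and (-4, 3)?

√(Σ(x_i - y_i)²) = √((-5 - (-4))² + (-3 - 3)²)
= √((-1)² + (-6)²) = √(1 + 36) = √37 ≈ 6.0828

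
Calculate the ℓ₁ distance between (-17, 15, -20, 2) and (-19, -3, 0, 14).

Σ|x_i - y_i| = |-17 - (-19)| + |15 - (-3)| + |-20 - 0| + |2 - 14| = 2 + 18 + 20 + 12 = 52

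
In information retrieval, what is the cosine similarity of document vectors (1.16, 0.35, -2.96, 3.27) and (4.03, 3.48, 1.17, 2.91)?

With u = (1.16, 0.35, -2.96, 3.27), v = (4.03, 3.48, 1.17, 2.91):
u·v = 1.16·4.03 + 0.35·3.48 + (-2.96)·1.17 + 3.27·2.91 = 4.6748 + 1.218 + (-3.4632) + 9.5157 = 11.9453.
|u| = √(1.16² + 0.35² + (-2.96)² + 3.27²) = √(1.3456 + 0.1225 + 8.7616 + 10.6929) = √20.9226, |v| = √(4.03² + 3.48² + 1.17² + 2.91²) = √(16.2409 + 12.1104 + 1.3689 + 8.4681) = √38.1883.
cos θ = (u·v)/(|u||v|) = 11.9453/(√20.9226·√38.1883) ≈ 0.4226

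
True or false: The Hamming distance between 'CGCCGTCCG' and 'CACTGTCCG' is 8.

Differing positions: 2, 4. Hamming distance = 2, so the claim that d_H = 8 is false.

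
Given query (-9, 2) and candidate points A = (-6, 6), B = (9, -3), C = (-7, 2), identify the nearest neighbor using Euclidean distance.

Distances: d(A) = 5, d(B) ≈ 18.6815, d(C) = 2. Nearest: C = (-7, 2) with distance 2.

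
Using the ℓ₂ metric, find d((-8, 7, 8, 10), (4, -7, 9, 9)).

√(Σ(x_i - y_i)²) = √((-8 - 4)² + (7 - (-7))² + (8 - 9)² + (10 - 9)²)
= √((-12)² + 14² + (-1)² + 1²) = √(144 + 196 + 1 + 1) = √342 ≈ 18.4932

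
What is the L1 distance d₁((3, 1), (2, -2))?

Σ|x_i - y_i| = |3 - 2| + |1 - (-2)| = 1 + 3 = 4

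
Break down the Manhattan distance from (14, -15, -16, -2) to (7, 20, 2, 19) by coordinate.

Σ|x_i - y_i| = |14 - 7| + |-15 - 20| + |-16 - 2| + |-2 - 19| = 7 + 35 + 18 + 21 = 81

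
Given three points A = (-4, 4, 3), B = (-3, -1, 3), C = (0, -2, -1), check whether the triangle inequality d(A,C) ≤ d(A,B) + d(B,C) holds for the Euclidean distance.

d(A,B) = √(1² + 5² + 0²) = √26 ≈ 5.099, d(B,C) = √(3² + 1² + 4²) = √26 ≈ 5.099, d(A,C) = √(4² + 6² + 4²) = √68 ≈ 8.2462.
d(A,C) ≈ 8.2462 ≤ 5.099 + 5.099 = 10.198. Triangle inequality is satisfied.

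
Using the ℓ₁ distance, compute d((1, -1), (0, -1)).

Σ|x_i - y_i| = |1 - 0| + |-1 - (-1)| = 1 + 0 = 1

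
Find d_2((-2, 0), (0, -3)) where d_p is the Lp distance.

(Σ|x_i - y_i|^2)^(1/2) = (|-2 - 0|^2 + |0 - (-3)|^2)^(1/2)
= (2^2 + 3^2)^(1/2) = (4 + 9)^(1/2) = (13)^(1/2) ≈ 3.6056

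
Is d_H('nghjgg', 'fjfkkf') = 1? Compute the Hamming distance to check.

Differing positions: 1, 2, 3, 4, 5, 6. Hamming distance = 6, so the claim that d_H = 1 is false.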